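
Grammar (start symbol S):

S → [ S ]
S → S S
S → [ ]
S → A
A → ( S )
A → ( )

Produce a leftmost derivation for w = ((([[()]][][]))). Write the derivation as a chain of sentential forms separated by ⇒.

S⇒A⇒(S)⇒(A)⇒((S))⇒((A))⇒(((S)))⇒(((SS)))⇒((([S]S)))⇒((([[S]]S)))⇒((([[A]]S)))⇒((([[()]]S)))⇒((([[()]]SS)))⇒((([[()]][]S)))⇒((([[()]][][])))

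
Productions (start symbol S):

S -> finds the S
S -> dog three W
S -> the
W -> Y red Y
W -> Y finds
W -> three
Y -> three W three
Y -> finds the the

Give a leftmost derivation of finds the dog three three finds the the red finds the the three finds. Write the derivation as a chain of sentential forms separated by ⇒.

S ⇒ finds the S ⇒ finds the dog three W ⇒ finds the dog three Y finds ⇒ finds the dog three three W three finds ⇒ finds the dog three three Y red Y three finds ⇒ finds the dog three three finds the the red Y three finds ⇒ finds the dog three three finds the the red finds the the three finds

S ⇒ finds the S   [S -> finds the S]
finds the S ⇒ finds the dog three W   [S -> dog three W]
finds the dog three W ⇒ finds the dog three Y finds   [W -> Y finds]
finds the dog three Y finds ⇒ finds the dog three three W three finds   [Y -> three W three]
finds the dog three three W three finds ⇒ finds the dog three three Y red Y three finds   [W -> Y red Y]
finds the dog three three Y red Y three finds ⇒ finds the dog three three finds the the red Y three finds   [Y -> finds the the]
finds the dog three three finds the the red Y three finds ⇒ finds the dog three three finds the the red finds the the three finds   [Y -> finds the the]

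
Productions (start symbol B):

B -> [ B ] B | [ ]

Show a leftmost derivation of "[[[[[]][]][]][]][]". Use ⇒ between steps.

B⇒[B]B⇒[[B]B]B⇒[[[B]B]B]B⇒[[[[B]B]B]B]B⇒[[[[[]]B]B]B]B⇒[[[[[]][]]B]B]B⇒[[[[[]][]][]]B]B⇒[[[[[]][]][]][]]B⇒[[[[[]][]][]][]][]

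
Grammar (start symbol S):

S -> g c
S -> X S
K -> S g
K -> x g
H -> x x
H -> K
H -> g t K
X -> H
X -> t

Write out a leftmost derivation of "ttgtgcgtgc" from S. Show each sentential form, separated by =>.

S=>XS=>tS=>tXS=>ttS=>ttXS=>ttHS=>ttgtKS=>ttgtSgS=>ttgtgcgS=>ttgtgcgXS=>ttgtgcgtS=>ttgtgcgtgc

S => XS   [S -> X S]
XS => tS   [X -> t]
tS => tXS   [S -> X S]
tXS => ttS   [X -> t]
ttS => ttXS   [S -> X S]
ttXS => ttHS   [X -> H]
ttHS => ttgtKS   [H -> g t K]
ttgtKS => ttgtSgS   [K -> S g]
ttgtSgS => ttgtgcgS   [S -> g c]
ttgtgcgS => ttgtgcgXS   [S -> X S]
ttgtgcgXS => ttgtgcgtS   [X -> t]
ttgtgcgtS => ttgtgcgtgc   [S -> g c]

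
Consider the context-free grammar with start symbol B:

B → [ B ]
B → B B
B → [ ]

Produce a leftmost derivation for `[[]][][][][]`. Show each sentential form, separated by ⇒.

B ⇒ BB   [B → B B]
BB ⇒ BBB   [B → B B]
BBB ⇒ BBBB   [B → B B]
BBBB ⇒ BBBBB   [B → B B]
BBBBB ⇒ [B]BBBB   [B → [ B ]]
[B]BBBB ⇒ [[]]BBBB   [B → [ ]]
[[]]BBBB ⇒ [[]][]BBB   [B → [ ]]
[[]][]BBB ⇒ [[]][][]BB   [B → [ ]]
[[]][][]BB ⇒ [[]][][][]B   [B → [ ]]
[[]][][][]B ⇒ [[]][][][][]   [B → [ ]]

B ⇒ BB ⇒ BBB ⇒ BBBB ⇒ BBBBB ⇒ [B]BBBB ⇒ [[]]BBBB ⇒ [[]][]BBB ⇒ [[]][][]BB ⇒ [[]][][][]B ⇒ [[]][][][][]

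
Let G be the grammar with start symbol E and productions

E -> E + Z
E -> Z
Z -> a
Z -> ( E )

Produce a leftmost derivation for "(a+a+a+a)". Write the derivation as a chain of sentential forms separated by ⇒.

E ⇒ Z   [E -> Z]
Z ⇒ (E)   [Z -> ( E )]
(E) ⇒ (E+Z)   [E -> E + Z]
(E+Z) ⇒ (E+Z+Z)   [E -> E + Z]
(E+Z+Z) ⇒ (E+Z+Z+Z)   [E -> E + Z]
(E+Z+Z+Z) ⇒ (Z+Z+Z+Z)   [E -> Z]
(Z+Z+Z+Z) ⇒ (a+Z+Z+Z)   [Z -> a]
(a+Z+Z+Z) ⇒ (a+a+Z+Z)   [Z -> a]
(a+a+Z+Z) ⇒ (a+a+a+Z)   [Z -> a]
(a+a+a+Z) ⇒ (a+a+a+a)   [Z -> a]

E⇒Z⇒(E)⇒(E+Z)⇒(E+Z+Z)⇒(E+Z+Z+Z)⇒(Z+Z+Z+Z)⇒(a+Z+Z+Z)⇒(a+a+Z+Z)⇒(a+a+a+Z)⇒(a+a+a+a)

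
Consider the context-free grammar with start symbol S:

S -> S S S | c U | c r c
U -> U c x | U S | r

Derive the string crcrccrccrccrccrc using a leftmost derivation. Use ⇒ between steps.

S ⇒ SSS   [S -> S S S]
SSS ⇒ SSSSS   [S -> S S S]
SSSSS ⇒ cUSSSS   [S -> c U]
cUSSSS ⇒ cUSSSSS   [U -> U S]
cUSSSSS ⇒ crSSSSS   [U -> r]
crSSSSS ⇒ crcrcSSSS   [S -> c r c]
crcrcSSSS ⇒ crcrccrcSSS   [S -> c r c]
crcrccrcSSS ⇒ crcrccrccrcSS   [S -> c r c]
crcrccrccrcSS ⇒ crcrccrccrccrcS   [S -> c r c]
crcrccrccrccrcS ⇒ crcrccrccrccrccrc   [S -> c r c]

S ⇒ SSS ⇒ SSSSS ⇒ cUSSSS ⇒ cUSSSSS ⇒ crSSSSS ⇒ crcrcSSSS ⇒ crcrccrcSSS ⇒ crcrccrccrcSS ⇒ crcrccrccrccrcS ⇒ crcrccrccrccrccrc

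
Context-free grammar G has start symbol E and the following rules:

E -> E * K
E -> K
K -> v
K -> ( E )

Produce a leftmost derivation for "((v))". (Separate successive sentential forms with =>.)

E => K => (E) => (K) => ((E)) => ((K)) => ((v))

E => K   [E -> K]
K => (E)   [K -> ( E )]
(E) => (K)   [E -> K]
(K) => ((E))   [K -> ( E )]
((E)) => ((K))   [E -> K]
((K)) => ((v))   [K -> v]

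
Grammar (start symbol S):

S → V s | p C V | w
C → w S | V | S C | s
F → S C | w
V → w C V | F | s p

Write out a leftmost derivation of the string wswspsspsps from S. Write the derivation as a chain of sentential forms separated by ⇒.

S ⇒ Vs   [S → V s]
Vs ⇒ wCVs   [V → w C V]
wCVs ⇒ wsVs   [C → s]
wsVs ⇒ wswCVs   [V → w C V]
wswCVs ⇒ wswVVs   [C → V]
wswVVs ⇒ wswFVs   [V → F]
wswFVs ⇒ wswSCVs   [F → S C]
wswSCVs ⇒ wswVsCVs   [S → V s]
wswVsCVs ⇒ wswspsCVs   [V → s p]
wswspsCVs ⇒ wswspsVVs   [C → V]
wswspsVVs ⇒ wswspsspVs   [V → s p]
wswspsspVs ⇒ wswspsspsps   [V → s p]

S ⇒ Vs ⇒ wCVs ⇒ wsVs ⇒ wswCVs ⇒ wswVVs ⇒ wswFVs ⇒ wswSCVs ⇒ wswVsCVs ⇒ wswspsCVs ⇒ wswspsVVs ⇒ wswspsspVs ⇒ wswspsspsps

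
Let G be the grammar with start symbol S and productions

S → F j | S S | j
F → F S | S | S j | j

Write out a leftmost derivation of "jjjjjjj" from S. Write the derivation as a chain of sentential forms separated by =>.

S => Fj => Sj => SSj => SSSj => SSSSj => FjSSSj => FSjSSSj => jSjSSSj => jjjSSSj => jjjjSSj => jjjjjSj => jjjjjjj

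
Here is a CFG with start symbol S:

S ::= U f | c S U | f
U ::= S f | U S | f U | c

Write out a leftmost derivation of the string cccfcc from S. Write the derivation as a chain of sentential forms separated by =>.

S => cSU   [S ::= c S U]
cSU => ccSUU   [S ::= c S U]
ccSUU => ccUfUU   [S ::= U f]
ccUfUU => cccfUU   [U ::= c]
cccfUU => cccfcU   [U ::= c]
cccfcU => cccfcc   [U ::= c]

S => cSU => ccSUU => ccUfUU => cccfUU => cccfcU => cccfcc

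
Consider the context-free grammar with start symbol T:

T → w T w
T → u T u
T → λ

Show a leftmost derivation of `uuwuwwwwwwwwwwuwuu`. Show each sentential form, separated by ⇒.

T ⇒ uTu   [T → u T u]
uTu ⇒ uuTuu   [T → u T u]
uuTuu ⇒ uuwTwuu   [T → w T w]
uuwTwuu ⇒ uuwuTuwuu   [T → u T u]
uuwuTuwuu ⇒ uuwuwTwuwuu   [T → w T w]
uuwuwTwuwuu ⇒ uuwuwwTwwuwuu   [T → w T w]
uuwuwwTwwuwuu ⇒ uuwuwwwTwwwuwuu   [T → w T w]
uuwuwwwTwwwuwuu ⇒ uuwuwwwwTwwwwuwuu   [T → w T w]
uuwuwwwwTwwwwuwuu ⇒ uuwuwwwwwTwwwwwuwuu   [T → w T w]
uuwuwwwwwTwwwwwuwuu ⇒ uuwuwwwwwwwwwwuwuu   [T → λ]

T ⇒ uTu ⇒ uuTuu ⇒ uuwTwuu ⇒ uuwuTuwuu ⇒ uuwuwTwuwuu ⇒ uuwuwwTwwuwuu ⇒ uuwuwwwTwwwuwuu ⇒ uuwuwwwwTwwwwuwuu ⇒ uuwuwwwwwTwwwwwuwuu ⇒ uuwuwwwwwwwwwwuwuu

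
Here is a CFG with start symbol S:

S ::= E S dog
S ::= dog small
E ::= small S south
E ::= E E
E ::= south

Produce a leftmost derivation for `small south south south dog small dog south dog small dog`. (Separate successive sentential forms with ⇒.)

S ⇒ E S dog   [S ::= E S dog]
E S dog ⇒ small S south S dog   [E ::= small S south]
small S south S dog ⇒ small E S dog south S dog   [S ::= E S dog]
small E S dog south S dog ⇒ small E E S dog south S dog   [E ::= E E]
small E E S dog south S dog ⇒ small south E S dog south S dog   [E ::= south]
small south E S dog south S dog ⇒ small south E E S dog south S dog   [E ::= E E]
small south E E S dog south S dog ⇒ small south south E S dog south S dog   [E ::= south]
small south south E S dog south S dog ⇒ small south south south S dog south S dog   [E ::= south]
small south south south S dog south S dog ⇒ small south south south dog small dog south S dog   [S ::= dog small]
small south south south dog small dog south S dog ⇒ small south south south dog small dog south dog small dog   [S ::= dog small]

S ⇒ E S dog ⇒ small S south S dog ⇒ small E S dog south S dog ⇒ small E E S dog south S dog ⇒ small south E S dog south S dog ⇒ small south E E S dog south S dog ⇒ small south south E S dog south S dog ⇒ small south south south S dog south S dog ⇒ small south south south dog small dog south S dog ⇒ small south south south dog small dog south dog small dog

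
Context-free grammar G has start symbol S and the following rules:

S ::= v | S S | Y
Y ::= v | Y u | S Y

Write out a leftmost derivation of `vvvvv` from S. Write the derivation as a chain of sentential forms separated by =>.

S => SS => SSS => SSSS => SSSSS => vSSSS => vvSSS => vvvSS => vvvvS => vvvvv

S => SS   [S ::= S S]
SS => SSS   [S ::= S S]
SSS => SSSS   [S ::= S S]
SSSS => SSSSS   [S ::= S S]
SSSSS => vSSSS   [S ::= v]
vSSSS => vvSSS   [S ::= v]
vvSSS => vvvSS   [S ::= v]
vvvSS => vvvvS   [S ::= v]
vvvvS => vvvvv   [S ::= v]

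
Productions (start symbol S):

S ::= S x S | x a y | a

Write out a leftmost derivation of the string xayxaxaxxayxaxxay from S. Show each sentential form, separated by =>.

S=>SxS=>xayxS=>xayxSxS=>xayxaxS=>xayxaxSxS=>xayxaxaxS=>xayxaxaxSxS=>xayxaxaxxayxS=>xayxaxaxxayxSxS=>xayxaxaxxayxaxS=>xayxaxaxxayxaxxay

S => SxS   [S ::= S x S]
SxS => xayxS   [S ::= x a y]
xayxS => xayxSxS   [S ::= S x S]
xayxSxS => xayxaxS   [S ::= a]
xayxaxS => xayxaxSxS   [S ::= S x S]
xayxaxSxS => xayxaxaxS   [S ::= a]
xayxaxaxS => xayxaxaxSxS   [S ::= S x S]
xayxaxaxSxS => xayxaxaxxayxS   [S ::= x a y]
xayxaxaxxayxS => xayxaxaxxayxSxS   [S ::= S x S]
xayxaxaxxayxSxS => xayxaxaxxayxaxS   [S ::= a]
xayxaxaxxayxaxS => xayxaxaxxayxaxxay   [S ::= x a y]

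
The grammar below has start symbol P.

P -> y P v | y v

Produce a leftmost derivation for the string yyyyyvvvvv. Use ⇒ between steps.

P ⇒ yPv ⇒ yyPvv ⇒ yyyPvvv ⇒ yyyyPvvvv ⇒ yyyyyvvvvv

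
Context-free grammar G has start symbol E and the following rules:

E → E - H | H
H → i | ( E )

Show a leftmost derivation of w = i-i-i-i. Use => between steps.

E => E-H => E-H-H => E-H-H-H => H-H-H-H => i-H-H-H => i-i-H-H => i-i-i-H => i-i-i-i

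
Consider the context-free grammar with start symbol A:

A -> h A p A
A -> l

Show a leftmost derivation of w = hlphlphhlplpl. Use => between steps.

A => hApA => hlpA => hlphApA => hlphlpA => hlphlphApA => hlphlphhApApA => hlphlphhlpApA => hlphlphhlplpA => hlphlphhlplpl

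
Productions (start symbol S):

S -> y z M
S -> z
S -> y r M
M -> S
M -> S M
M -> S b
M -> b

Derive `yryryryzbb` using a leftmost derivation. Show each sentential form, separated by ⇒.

S⇒yrM⇒yrSM⇒yryrMM⇒yryrSM⇒yryryrMM⇒yryryrSM⇒yryryryzMM⇒yryryryzbM⇒yryryryzbb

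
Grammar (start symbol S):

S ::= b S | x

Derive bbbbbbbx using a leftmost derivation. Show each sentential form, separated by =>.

S => bS => bbS => bbbS => bbbbS => bbbbbS => bbbbbbS => bbbbbbbS => bbbbbbbx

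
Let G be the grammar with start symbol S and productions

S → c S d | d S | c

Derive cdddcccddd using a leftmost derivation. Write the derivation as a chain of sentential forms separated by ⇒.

S ⇒ cSd   [S → c S d]
cSd ⇒ cdSd   [S → d S]
cdSd ⇒ cddSd   [S → d S]
cddSd ⇒ cdddSd   [S → d S]
cdddSd ⇒ cdddcSdd   [S → c S d]
cdddcSdd ⇒ cdddccSddd   [S → c S d]
cdddccSddd ⇒ cdddcccddd   [S → c]

S⇒cSd⇒cdSd⇒cddSd⇒cdddSd⇒cdddcSdd⇒cdddccSddd⇒cdddcccddd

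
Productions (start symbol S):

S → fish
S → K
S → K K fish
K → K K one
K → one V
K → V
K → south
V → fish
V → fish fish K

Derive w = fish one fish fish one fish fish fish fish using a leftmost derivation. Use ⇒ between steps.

S ⇒ K K fish ⇒ V K fish ⇒ fish K fish ⇒ fish one V fish ⇒ fish one fish fish K fish ⇒ fish one fish fish one V fish ⇒ fish one fish fish one fish fish K fish ⇒ fish one fish fish one fish fish V fish ⇒ fish one fish fish one fish fish fish fish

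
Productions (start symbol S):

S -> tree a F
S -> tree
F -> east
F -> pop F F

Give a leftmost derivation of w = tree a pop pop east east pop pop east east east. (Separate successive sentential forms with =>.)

S => tree a F => tree a pop F F => tree a pop pop F F F => tree a pop pop east F F => tree a pop pop east east F => tree a pop pop east east pop F F => tree a pop pop east east pop pop F F F => tree a pop pop east east pop pop east F F => tree a pop pop east east pop pop east east F => tree a pop pop east east pop pop east east east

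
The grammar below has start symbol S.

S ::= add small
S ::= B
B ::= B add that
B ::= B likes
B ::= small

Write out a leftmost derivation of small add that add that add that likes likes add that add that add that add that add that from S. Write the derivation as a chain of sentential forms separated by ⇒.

S ⇒ B   [S ::= B]
B ⇒ B add that   [B ::= B add that]
B add that ⇒ B add that add that   [B ::= B add that]
B add that add that ⇒ B add that add that add that   [B ::= B add that]
B add that add that add that ⇒ B add that add that add that add that   [B ::= B add that]
B add that add that add that add that ⇒ B add that add that add that add that add that   [B ::= B add that]
B add that add that add that add that add that ⇒ B likes add that add that add that add that add that   [B ::= B likes]
B likes add that add that add that add that add that ⇒ B likes likes add that add that add that add that add that   [B ::= B likes]
B likes likes add that add that add that add that add that ⇒ B add that likes likes add that add that add that add that add that   [B ::= B add that]
B add that likes likes add that add that add that add that add that ⇒ B add that add that likes likes add that add that add that add that add that   [B ::= B add that]
B add that add that likes likes add that add that add that add that add that ⇒ B add that add that add that likes likes add that add that add that add that add that   [B ::= B add that]
B add that add that add that likes likes add that add that add that add that add that ⇒ small add that add that add that likes likes add that add that add that add that add that   [B ::= small]

S ⇒ B ⇒ B add that ⇒ B add that add that ⇒ B add that add that add that ⇒ B add that add that add that add that ⇒ B add that add that add that add that add that ⇒ B likes add that add that add that add that add that ⇒ B likes likes add that add that add that add that add that ⇒ B add that likes likes add that add that add that add that add that ⇒ B add that add that likes likes add that add that add that add that add that ⇒ B add that add that add that likes likes add that add that add that add that add that ⇒ small add that add that add that likes likes add that add that add that add that add that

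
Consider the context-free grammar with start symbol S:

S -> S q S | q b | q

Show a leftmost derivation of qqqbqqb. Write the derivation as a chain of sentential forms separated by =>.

S => SqS => qqS => qqSqS => qqqbqS => qqqbqqb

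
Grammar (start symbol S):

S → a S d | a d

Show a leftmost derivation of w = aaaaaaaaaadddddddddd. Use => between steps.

S => aSd   [S → a S d]
aSd => aaSdd   [S → a S d]
aaSdd => aaaSddd   [S → a S d]
aaaSddd => aaaaSdddd   [S → a S d]
aaaaSdddd => aaaaaSddddd   [S → a S d]
aaaaaSddddd => aaaaaaSdddddd   [S → a S d]
aaaaaaSdddddd => aaaaaaaSddddddd   [S → a S d]
aaaaaaaSddddddd => aaaaaaaaSdddddddd   [S → a S d]
aaaaaaaaSdddddddd => aaaaaaaaaSddddddddd   [S → a S d]
aaaaaaaaaSddddddddd => aaaaaaaaaadddddddddd   [S → a d]

S => aSd => aaSdd => aaaSddd => aaaaSdddd => aaaaaSddddd => aaaaaaSdddddd => aaaaaaaSddddddd => aaaaaaaaSdddddddd => aaaaaaaaaSddddddddd => aaaaaaaaaadddddddddd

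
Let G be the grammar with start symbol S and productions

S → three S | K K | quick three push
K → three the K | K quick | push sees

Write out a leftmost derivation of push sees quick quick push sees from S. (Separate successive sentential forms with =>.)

S => K K => K quick K => K quick quick K => push sees quick quick K => push sees quick quick push sees

S => K K   [S → K K]
K K => K quick K   [K → K quick]
K quick K => K quick quick K   [K → K quick]
K quick quick K => push sees quick quick K   [K → push sees]
push sees quick quick K => push sees quick quick push sees   [K → push sees]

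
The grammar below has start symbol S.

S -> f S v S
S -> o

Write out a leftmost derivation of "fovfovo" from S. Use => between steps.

S => fSvS => fovS => fovfSvS => fovfovS => fovfovo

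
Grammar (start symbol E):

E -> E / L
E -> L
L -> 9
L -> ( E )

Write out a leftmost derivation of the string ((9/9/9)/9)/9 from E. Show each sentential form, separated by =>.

E => E/L => L/L => (E)/L => (E/L)/L => (L/L)/L => ((E)/L)/L => ((E/L)/L)/L => ((E/L/L)/L)/L => ((L/L/L)/L)/L => ((9/L/L)/L)/L => ((9/9/L)/L)/L => ((9/9/9)/L)/L => ((9/9/9)/9)/L => ((9/9/9)/9)/9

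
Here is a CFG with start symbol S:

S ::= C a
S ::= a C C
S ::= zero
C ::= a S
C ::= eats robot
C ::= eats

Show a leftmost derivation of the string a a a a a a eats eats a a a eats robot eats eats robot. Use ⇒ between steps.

S ⇒ a C C   [S ::= a C C]
a C C ⇒ a a S C   [C ::= a S]
a a S C ⇒ a a a C C C   [S ::= a C C]
a a a C C C ⇒ a a a a S C C   [C ::= a S]
a a a a S C C ⇒ a a a a C a C C   [S ::= C a]
a a a a C a C C ⇒ a a a a a S a C C   [C ::= a S]
a a a a a S a C C ⇒ a a a a a a C C a C C   [S ::= a C C]
a a a a a a C C a C C ⇒ a a a a a a eats C a C C   [C ::= eats]
a a a a a a eats C a C C ⇒ a a a a a a eats eats a C C   [C ::= eats]
a a a a a a eats eats a C C ⇒ a a a a a a eats eats a a S C   [C ::= a S]
a a a a a a eats eats a a S C ⇒ a a a a a a eats eats a a a C C C   [S ::= a C C]
a a a a a a eats eats a a a C C C ⇒ a a a a a a eats eats a a a eats robot C C   [C ::= eats robot]
a a a a a a eats eats a a a eats robot C C ⇒ a a a a a a eats eats a a a eats robot eats C   [C ::= eats]
a a a a a a eats eats a a a eats robot eats C ⇒ a a a a a a eats eats a a a eats robot eats eats robot   [C ::= eats robot]

S ⇒ a C C ⇒ a a S C ⇒ a a a C C C ⇒ a a a a S C C ⇒ a a a a C a C C ⇒ a a a a a S a C C ⇒ a a a a a a C C a C C ⇒ a a a a a a eats C a C C ⇒ a a a a a a eats eats a C C ⇒ a a a a a a eats eats a a S C ⇒ a a a a a a eats eats a a a C C C ⇒ a a a a a a eats eats a a a eats robot C C ⇒ a a a a a a eats eats a a a eats robot eats C ⇒ a a a a a a eats eats a a a eats robot eats eats robot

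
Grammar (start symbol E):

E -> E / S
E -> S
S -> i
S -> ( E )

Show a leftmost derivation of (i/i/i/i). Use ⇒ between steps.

E⇒S⇒(E)⇒(E/S)⇒(E/S/S)⇒(E/S/S/S)⇒(S/S/S/S)⇒(i/S/S/S)⇒(i/i/S/S)⇒(i/i/i/S)⇒(i/i/i/i)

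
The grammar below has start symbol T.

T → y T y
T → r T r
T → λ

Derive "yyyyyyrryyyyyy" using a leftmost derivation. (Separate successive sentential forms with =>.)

T=>yTy=>yyTyy=>yyyTyyy=>yyyyTyyyy=>yyyyyTyyyyy=>yyyyyyTyyyyyy=>yyyyyyrTryyyyyy=>yyyyyyrryyyyyy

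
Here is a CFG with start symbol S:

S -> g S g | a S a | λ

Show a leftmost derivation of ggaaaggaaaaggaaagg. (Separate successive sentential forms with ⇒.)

S ⇒ gSg ⇒ ggSgg ⇒ ggaSagg ⇒ ggaaSaagg ⇒ ggaaaSaaagg ⇒ ggaaagSgaaagg ⇒ ggaaaggSggaaagg ⇒ ggaaaggaSaggaaagg ⇒ ggaaaggaaSaaggaaagg ⇒ ggaaaggaaaaggaaagg

S ⇒ gSg   [S -> g S g]
gSg ⇒ ggSgg   [S -> g S g]
ggSgg ⇒ ggaSagg   [S -> a S a]
ggaSagg ⇒ ggaaSaagg   [S -> a S a]
ggaaSaagg ⇒ ggaaaSaaagg   [S -> a S a]
ggaaaSaaagg ⇒ ggaaagSgaaagg   [S -> g S g]
ggaaagSgaaagg ⇒ ggaaaggSggaaagg   [S -> g S g]
ggaaaggSggaaagg ⇒ ggaaaggaSaggaaagg   [S -> a S a]
ggaaaggaSaggaaagg ⇒ ggaaaggaaSaaggaaagg   [S -> a S a]
ggaaaggaaSaaggaaagg ⇒ ggaaaggaaaaggaaagg   [S -> λ]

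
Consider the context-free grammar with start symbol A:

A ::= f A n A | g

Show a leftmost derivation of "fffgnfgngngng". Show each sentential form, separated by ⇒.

A ⇒ fAnA   [A ::= f A n A]
fAnA ⇒ ffAnAnA   [A ::= f A n A]
ffAnAnA ⇒ fffAnAnAnA   [A ::= f A n A]
fffAnAnAnA ⇒ fffgnAnAnA   [A ::= g]
fffgnAnAnA ⇒ fffgnfAnAnAnA   [A ::= f A n A]
fffgnfAnAnAnA ⇒ fffgnfgnAnAnA   [A ::= g]
fffgnfgnAnAnA ⇒ fffgnfgngnAnA   [A ::= g]
fffgnfgngnAnA ⇒ fffgnfgngngnA   [A ::= g]
fffgnfgngngnA ⇒ fffgnfgngngng   [A ::= g]

A⇒fAnA⇒ffAnAnA⇒fffAnAnAnA⇒fffgnAnAnA⇒fffgnfAnAnAnA⇒fffgnfgnAnAnA⇒fffgnfgngnAnA⇒fffgnfgngngnA⇒fffgnfgngngng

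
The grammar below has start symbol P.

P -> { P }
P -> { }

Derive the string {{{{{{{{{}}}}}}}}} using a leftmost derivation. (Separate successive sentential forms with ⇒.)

P ⇒ {P}   [P -> { P }]
{P} ⇒ {{P}}   [P -> { P }]
{{P}} ⇒ {{{P}}}   [P -> { P }]
{{{P}}} ⇒ {{{{P}}}}   [P -> { P }]
{{{{P}}}} ⇒ {{{{{P}}}}}   [P -> { P }]
{{{{{P}}}}} ⇒ {{{{{{P}}}}}}   [P -> { P }]
{{{{{{P}}}}}} ⇒ {{{{{{{P}}}}}}}   [P -> { P }]
{{{{{{{P}}}}}}} ⇒ {{{{{{{{P}}}}}}}}   [P -> { P }]
{{{{{{{{P}}}}}}}} ⇒ {{{{{{{{{}}}}}}}}}   [P -> { }]

P⇒{P}⇒{{P}}⇒{{{P}}}⇒{{{{P}}}}⇒{{{{{P}}}}}⇒{{{{{{P}}}}}}⇒{{{{{{{P}}}}}}}⇒{{{{{{{{P}}}}}}}}⇒{{{{{{{{{}}}}}}}}}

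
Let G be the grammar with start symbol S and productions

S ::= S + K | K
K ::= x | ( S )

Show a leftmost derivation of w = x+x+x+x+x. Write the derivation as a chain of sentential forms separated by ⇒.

S⇒S+K⇒S+K+K⇒S+K+K+K⇒S+K+K+K+K⇒K+K+K+K+K⇒x+K+K+K+K⇒x+x+K+K+K⇒x+x+x+K+K⇒x+x+x+x+K⇒x+x+x+x+x

S ⇒ S+K   [S ::= S + K]
S+K ⇒ S+K+K   [S ::= S + K]
S+K+K ⇒ S+K+K+K   [S ::= S + K]
S+K+K+K ⇒ S+K+K+K+K   [S ::= S + K]
S+K+K+K+K ⇒ K+K+K+K+K   [S ::= K]
K+K+K+K+K ⇒ x+K+K+K+K   [K ::= x]
x+K+K+K+K ⇒ x+x+K+K+K   [K ::= x]
x+x+K+K+K ⇒ x+x+x+K+K   [K ::= x]
x+x+x+K+K ⇒ x+x+x+x+K   [K ::= x]
x+x+x+x+K ⇒ x+x+x+x+x   [K ::= x]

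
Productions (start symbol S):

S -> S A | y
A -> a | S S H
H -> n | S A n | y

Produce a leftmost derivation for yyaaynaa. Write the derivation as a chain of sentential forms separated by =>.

S => SA => SAA => SAAA => yAAA => ySSHAA => ySASHAA => ySAASHAA => yyAASHAA => yyaASHAA => yyaaSHAA => yyaayHAA => yyaaynAA => yyaaynaA => yyaaynaa

S => SA   [S -> S A]
SA => SAA   [S -> S A]
SAA => SAAA   [S -> S A]
SAAA => yAAA   [S -> y]
yAAA => ySSHAA   [A -> S S H]
ySSHAA => ySASHAA   [S -> S A]
ySASHAA => ySAASHAA   [S -> S A]
ySAASHAA => yyAASHAA   [S -> y]
yyAASHAA => yyaASHAA   [A -> a]
yyaASHAA => yyaaSHAA   [A -> a]
yyaaSHAA => yyaayHAA   [S -> y]
yyaayHAA => yyaaynAA   [H -> n]
yyaaynAA => yyaaynaA   [A -> a]
yyaaynaA => yyaaynaa   [A -> a]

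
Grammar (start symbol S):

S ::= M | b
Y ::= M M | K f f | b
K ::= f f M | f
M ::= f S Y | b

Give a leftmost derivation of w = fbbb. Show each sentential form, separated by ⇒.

S ⇒ M ⇒ fSY ⇒ fbY ⇒ fbMM ⇒ fbbM ⇒ fbbb

S ⇒ M   [S ::= M]
M ⇒ fSY   [M ::= f S Y]
fSY ⇒ fbY   [S ::= b]
fbY ⇒ fbMM   [Y ::= M M]
fbMM ⇒ fbbM   [M ::= b]
fbbM ⇒ fbbb   [M ::= b]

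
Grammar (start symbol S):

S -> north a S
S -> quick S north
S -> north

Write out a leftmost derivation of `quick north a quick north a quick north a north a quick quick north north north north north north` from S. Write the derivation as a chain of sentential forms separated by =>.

S => quick S north   [S -> quick S north]
quick S north => quick north a S north   [S -> north a S]
quick north a S north => quick north a quick S north north   [S -> quick S north]
quick north a quick S north north => quick north a quick north a S north north   [S -> north a S]
quick north a quick north a S north north => quick north a quick north a quick S north north north   [S -> quick S north]
quick north a quick north a quick S north north north => quick north a quick north a quick north a S north north north   [S -> north a S]
quick north a quick north a quick north a S north north north => quick north a quick north a quick north a north a S north north north   [S -> north a S]
quick north a quick north a quick north a north a S north north north => quick north a quick north a quick north a north a quick S north north north north   [S -> quick S north]
quick north a quick north a quick north a north a quick S north north north north => quick north a quick north a quick north a north a quick quick S north north north north north   [S -> quick S north]
quick north a quick north a quick north a north a quick quick S north north north north north => quick north a quick north a quick north a north a quick quick north north north north north north   [S -> north]

S => quick S north => quick north a S north => quick north a quick S north north => quick north a quick north a S north north => quick north a quick north a quick S north north north => quick north a quick north a quick north a S north north north => quick north a quick north a quick north a north a S north north north => quick north a quick north a quick north a north a quick S north north north north => quick north a quick north a quick north a north a quick quick S north north north north north => quick north a quick north a quick north a north a quick quick north north north north north north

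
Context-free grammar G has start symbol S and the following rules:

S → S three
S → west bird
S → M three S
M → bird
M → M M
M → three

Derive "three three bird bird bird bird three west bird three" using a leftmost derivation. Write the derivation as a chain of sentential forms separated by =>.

S => M three S => three three S => three three S three => three three M three S three => three three M M three S three => three three bird M three S three => three three bird M M three S three => three three bird M M M three S three => three three bird bird M M three S three => three three bird bird bird M three S three => three three bird bird bird bird three S three => three three bird bird bird bird three west bird three

S => M three S   [S → M three S]
M three S => three three S   [M → three]
three three S => three three S three   [S → S three]
three three S three => three three M three S three   [S → M three S]
three three M three S three => three three M M three S three   [M → M M]
three three M M three S three => three three bird M three S three   [M → bird]
three three bird M three S three => three three bird M M three S three   [M → M M]
three three bird M M three S three => three three bird M M M three S three   [M → M M]
three three bird M M M three S three => three three bird bird M M three S three   [M → bird]
three three bird bird M M three S three => three three bird bird bird M three S three   [M → bird]
three three bird bird bird M three S three => three three bird bird bird bird three S three   [M → bird]
three three bird bird bird bird three S three => three three bird bird bird bird three west bird three   [S → west bird]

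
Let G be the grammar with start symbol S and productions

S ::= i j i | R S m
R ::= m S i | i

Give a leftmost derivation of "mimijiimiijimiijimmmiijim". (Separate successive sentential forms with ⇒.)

S ⇒ RSm   [S ::= R S m]
RSm ⇒ mSiSm   [R ::= m S i]
mSiSm ⇒ mRSmiSm   [S ::= R S m]
mRSmiSm ⇒ miSmiSm   [R ::= i]
miSmiSm ⇒ miRSmmiSm   [S ::= R S m]
miRSmmiSm ⇒ mimSiSmmiSm   [R ::= m S i]
mimSiSmmiSm ⇒ mimijiiSmmiSm   [S ::= i j i]
mimijiiSmmiSm ⇒ mimijiiRSmmmiSm   [S ::= R S m]
mimijiiRSmmmiSm ⇒ mimijiimSiSmmmiSm   [R ::= m S i]
mimijiimSiSmmmiSm ⇒ mimijiimRSmiSmmmiSm   [S ::= R S m]
mimijiimRSmiSmmmiSm ⇒ mimijiimiSmiSmmmiSm   [R ::= i]
mimijiimiSmiSmmmiSm ⇒ mimijiimiijimiSmmmiSm   [S ::= i j i]
mimijiimiijimiSmmmiSm ⇒ mimijiimiijimiijimmmiSm   [S ::= i j i]
mimijiimiijimiijimmmiSm ⇒ mimijiimiijimiijimmmiijim   [S ::= i j i]

S ⇒ RSm ⇒ mSiSm ⇒ mRSmiSm ⇒ miSmiSm ⇒ miRSmmiSm ⇒ mimSiSmmiSm ⇒ mimijiiSmmiSm ⇒ mimijiiRSmmmiSm ⇒ mimijiimSiSmmmiSm ⇒ mimijiimRSmiSmmmiSm ⇒ mimijiimiSmiSmmmiSm ⇒ mimijiimiijimiSmmmiSm ⇒ mimijiimiijimiijimmmiSm ⇒ mimijiimiijimiijimmmiijim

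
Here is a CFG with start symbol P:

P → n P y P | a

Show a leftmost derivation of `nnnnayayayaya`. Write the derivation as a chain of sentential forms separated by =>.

P => nPyP => nnPyPyP => nnnPyPyPyP => nnnnPyPyPyPyP => nnnnayPyPyPyP => nnnnayayPyPyP => nnnnayayayPyP => nnnnayayayayP => nnnnayayayaya

P => nPyP   [P → n P y P]
nPyP => nnPyPyP   [P → n P y P]
nnPyPyP => nnnPyPyPyP   [P → n P y P]
nnnPyPyPyP => nnnnPyPyPyPyP   [P → n P y P]
nnnnPyPyPyPyP => nnnnayPyPyPyP   [P → a]
nnnnayPyPyPyP => nnnnayayPyPyP   [P → a]
nnnnayayPyPyP => nnnnayayayPyP   [P → a]
nnnnayayayPyP => nnnnayayayayP   [P → a]
nnnnayayayayP => nnnnayayayaya   [P → a]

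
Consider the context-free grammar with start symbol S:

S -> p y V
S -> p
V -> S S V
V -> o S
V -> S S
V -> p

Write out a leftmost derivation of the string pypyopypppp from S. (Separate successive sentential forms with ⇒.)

S ⇒ pyV   [S -> p y V]
pyV ⇒ pySSV   [V -> S S V]
pySSV ⇒ pypyVSV   [S -> p y V]
pypyVSV ⇒ pypyoSSV   [V -> o S]
pypyoSSV ⇒ pypyopyVSV   [S -> p y V]
pypyopyVSV ⇒ pypyopySSSV   [V -> S S]
pypyopySSSV ⇒ pypyopypSSV   [S -> p]
pypyopypSSV ⇒ pypyopyppSV   [S -> p]
pypyopyppSV ⇒ pypyopypppV   [S -> p]
pypyopypppV ⇒ pypyopypppp   [V -> p]

S ⇒ pyV ⇒ pySSV ⇒ pypyVSV ⇒ pypyoSSV ⇒ pypyopyVSV ⇒ pypyopySSSV ⇒ pypyopypSSV ⇒ pypyopyppSV ⇒ pypyopypppV ⇒ pypyopypppp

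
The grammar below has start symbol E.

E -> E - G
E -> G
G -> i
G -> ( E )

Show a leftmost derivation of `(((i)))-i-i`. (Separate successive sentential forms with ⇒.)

E ⇒ E-G   [E -> E - G]
E-G ⇒ E-G-G   [E -> E - G]
E-G-G ⇒ G-G-G   [E -> G]
G-G-G ⇒ (E)-G-G   [G -> ( E )]
(E)-G-G ⇒ (G)-G-G   [E -> G]
(G)-G-G ⇒ ((E))-G-G   [G -> ( E )]
((E))-G-G ⇒ ((G))-G-G   [E -> G]
((G))-G-G ⇒ (((E)))-G-G   [G -> ( E )]
(((E)))-G-G ⇒ (((G)))-G-G   [E -> G]
(((G)))-G-G ⇒ (((i)))-G-G   [G -> i]
(((i)))-G-G ⇒ (((i)))-i-G   [G -> i]
(((i)))-i-G ⇒ (((i)))-i-i   [G -> i]

E ⇒ E-G ⇒ E-G-G ⇒ G-G-G ⇒ (E)-G-G ⇒ (G)-G-G ⇒ ((E))-G-G ⇒ ((G))-G-G ⇒ (((E)))-G-G ⇒ (((G)))-G-G ⇒ (((i)))-G-G ⇒ (((i)))-i-G ⇒ (((i)))-i-i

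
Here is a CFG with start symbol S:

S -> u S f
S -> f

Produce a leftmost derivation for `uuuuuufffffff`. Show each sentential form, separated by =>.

S=>uSf=>uuSff=>uuuSfff=>uuuuSffff=>uuuuuSfffff=>uuuuuuSffffff=>uuuuuufffffff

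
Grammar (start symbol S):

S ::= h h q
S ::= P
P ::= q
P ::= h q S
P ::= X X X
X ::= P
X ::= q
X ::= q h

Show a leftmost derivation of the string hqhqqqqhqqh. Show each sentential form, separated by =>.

S => P   [S ::= P]
P => hqS   [P ::= h q S]
hqS => hqP   [S ::= P]
hqP => hqXXX   [P ::= X X X]
hqXXX => hqPXX   [X ::= P]
hqPXX => hqhqSXX   [P ::= h q S]
hqhqSXX => hqhqPXX   [S ::= P]
hqhqPXX => hqhqXXXXX   [P ::= X X X]
hqhqXXXXX => hqhqqXXXX   [X ::= q]
hqhqqXXXX => hqhqqPXXX   [X ::= P]
hqhqqPXXX => hqhqqqXXX   [P ::= q]
hqhqqqXXX => hqhqqqqhXX   [X ::= q h]
hqhqqqqhXX => hqhqqqqhqX   [X ::= q]
hqhqqqqhqX => hqhqqqqhqqh   [X ::= q h]

S => P => hqS => hqP => hqXXX => hqPXX => hqhqSXX => hqhqPXX => hqhqXXXXX => hqhqqXXXX => hqhqqPXXX => hqhqqqXXX => hqhqqqqhXX => hqhqqqqhqX => hqhqqqqhqqh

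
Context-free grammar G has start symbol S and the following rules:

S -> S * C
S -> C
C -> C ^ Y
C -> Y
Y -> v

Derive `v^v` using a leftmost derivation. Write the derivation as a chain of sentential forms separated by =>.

S => C => C^Y => Y^Y => v^Y => v^v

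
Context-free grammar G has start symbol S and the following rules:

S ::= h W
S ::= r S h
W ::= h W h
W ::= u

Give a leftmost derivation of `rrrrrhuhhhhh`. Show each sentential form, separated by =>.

S => rSh   [S ::= r S h]
rSh => rrShh   [S ::= r S h]
rrShh => rrrShhh   [S ::= r S h]
rrrShhh => rrrrShhhh   [S ::= r S h]
rrrrShhhh => rrrrrShhhhh   [S ::= r S h]
rrrrrShhhhh => rrrrrhWhhhhh   [S ::= h W]
rrrrrhWhhhhh => rrrrrhuhhhhh   [W ::= u]

S=>rSh=>rrShh=>rrrShhh=>rrrrShhhh=>rrrrrShhhhh=>rrrrrhWhhhhh=>rrrrrhuhhhhh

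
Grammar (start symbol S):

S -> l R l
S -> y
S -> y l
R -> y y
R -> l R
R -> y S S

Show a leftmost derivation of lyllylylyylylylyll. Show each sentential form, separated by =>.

S => lRl => lySSl => lylRlSl => lyllRlSl => lyllySSlSl => lyllylRlSlSl => lyllylySSlSlSl => lyllylylRlSlSlSl => lyllylylyylSlSlSl => lyllylylyylylSlSl => lyllylylyylylylSl => lyllylylyylylylyll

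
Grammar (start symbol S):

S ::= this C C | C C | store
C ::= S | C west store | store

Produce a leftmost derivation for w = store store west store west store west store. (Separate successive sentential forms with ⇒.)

S ⇒ C C ⇒ store C ⇒ store C west store ⇒ store C west store west store ⇒ store C west store west store west store ⇒ store store west store west store west store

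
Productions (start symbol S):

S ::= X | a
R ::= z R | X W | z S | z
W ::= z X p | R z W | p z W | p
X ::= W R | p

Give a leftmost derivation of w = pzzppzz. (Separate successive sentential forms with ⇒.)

S ⇒ X ⇒ WR ⇒ pR ⇒ pzS ⇒ pzX ⇒ pzWR ⇒ pzzXpR ⇒ pzzppR ⇒ pzzppzR ⇒ pzzppzz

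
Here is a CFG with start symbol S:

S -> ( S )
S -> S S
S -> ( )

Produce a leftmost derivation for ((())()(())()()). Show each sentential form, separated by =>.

S=>(S)=>(SS)=>((S)S)=>((())S)=>((())SS)=>((())()S)=>((())()SS)=>((())()SSS)=>((())()(S)SS)=>((())()(())SS)=>((())()(())()S)=>((())()(())()())

S => (S)   [S -> ( S )]
(S) => (SS)   [S -> S S]
(SS) => ((S)S)   [S -> ( S )]
((S)S) => ((())S)   [S -> ( )]
((())S) => ((())SS)   [S -> S S]
((())SS) => ((())()S)   [S -> ( )]
((())()S) => ((())()SS)   [S -> S S]
((())()SS) => ((())()SSS)   [S -> S S]
((())()SSS) => ((())()(S)SS)   [S -> ( S )]
((())()(S)SS) => ((())()(())SS)   [S -> ( )]
((())()(())SS) => ((())()(())()S)   [S -> ( )]
((())()(())()S) => ((())()(())()())   [S -> ( )]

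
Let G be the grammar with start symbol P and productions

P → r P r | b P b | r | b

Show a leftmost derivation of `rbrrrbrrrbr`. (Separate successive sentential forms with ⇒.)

P ⇒ rPr ⇒ rbPbr ⇒ rbrPrbr ⇒ rbrrPrrbr ⇒ rbrrrPrrrbr ⇒ rbrrrbrrrbr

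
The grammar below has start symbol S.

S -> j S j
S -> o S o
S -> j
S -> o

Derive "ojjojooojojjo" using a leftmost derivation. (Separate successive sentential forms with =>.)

S=>oSo=>ojSjo=>ojjSjjo=>ojjoSojjo=>ojjojSjojjo=>ojjojoSojojjo=>ojjojooojojjo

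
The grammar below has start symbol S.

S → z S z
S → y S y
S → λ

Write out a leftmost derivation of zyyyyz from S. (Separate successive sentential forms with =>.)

S => zSz   [S → z S z]
zSz => zySyz   [S → y S y]
zySyz => zyySyyz   [S → y S y]
zyySyyz => zyyyyz   [S → λ]

S => zSz => zySyz => zyySyyz => zyyyyz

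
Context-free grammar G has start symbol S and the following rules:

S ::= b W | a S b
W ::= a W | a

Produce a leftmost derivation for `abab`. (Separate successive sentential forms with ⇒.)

S ⇒ aSb ⇒ abWb ⇒ abab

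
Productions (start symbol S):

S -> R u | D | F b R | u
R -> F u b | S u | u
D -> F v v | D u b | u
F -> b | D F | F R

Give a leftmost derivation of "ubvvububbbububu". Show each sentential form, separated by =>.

S => Ru => Fubu => DFubu => DubFubu => DububFubu => FvvububFubu => DFvvububFubu => uFvvububFubu => ubvvububFubu => ubvvububFRubu => ubvvububbRubu => ubvvububbFububu => ubvvububbbububu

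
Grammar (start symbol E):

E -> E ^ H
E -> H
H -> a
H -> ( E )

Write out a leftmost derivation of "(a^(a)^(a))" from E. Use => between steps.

E => H => (E) => (E^H) => (E^H^H) => (H^H^H) => (a^H^H) => (a^(E)^H) => (a^(H)^H) => (a^(a)^H) => (a^(a)^(E)) => (a^(a)^(H)) => (a^(a)^(a))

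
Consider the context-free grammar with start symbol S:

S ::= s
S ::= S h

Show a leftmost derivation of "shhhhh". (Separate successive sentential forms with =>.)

S => Sh => Shh => Shhh => Shhhh => Shhhhh => shhhhh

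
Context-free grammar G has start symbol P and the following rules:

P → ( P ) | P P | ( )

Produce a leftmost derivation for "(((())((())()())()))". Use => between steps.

P => (P) => ((P)) => ((PP)) => (((P)P)) => (((())P)) => (((())PP)) => (((())(P)P)) => (((())(PP)P)) => (((())(PPP)P)) => (((())((P)PP)P)) => (((())((())PP)P)) => (((())((())()P)P)) => (((())((())()())P)) => (((())((())()())()))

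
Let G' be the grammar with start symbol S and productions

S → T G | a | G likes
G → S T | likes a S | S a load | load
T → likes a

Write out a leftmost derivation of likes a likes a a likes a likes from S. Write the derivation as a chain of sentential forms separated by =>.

S => G likes => S T likes => T G T likes => likes a G T likes => likes a likes a S T likes => likes a likes a a T likes => likes a likes a a likes a likes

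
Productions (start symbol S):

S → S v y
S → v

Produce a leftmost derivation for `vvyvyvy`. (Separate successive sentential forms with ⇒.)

S ⇒ Svy   [S → S v y]
Svy ⇒ Svyvy   [S → S v y]
Svyvy ⇒ Svyvyvy   [S → S v y]
Svyvyvy ⇒ vvyvyvy   [S → v]

S ⇒ Svy ⇒ Svyvy ⇒ Svyvyvy ⇒ vvyvyvy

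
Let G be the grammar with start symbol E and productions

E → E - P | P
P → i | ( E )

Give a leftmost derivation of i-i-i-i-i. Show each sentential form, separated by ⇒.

E ⇒ E-P   [E → E - P]
E-P ⇒ E-P-P   [E → E - P]
E-P-P ⇒ E-P-P-P   [E → E - P]
E-P-P-P ⇒ E-P-P-P-P   [E → E - P]
E-P-P-P-P ⇒ P-P-P-P-P   [E → P]
P-P-P-P-P ⇒ i-P-P-P-P   [P → i]
i-P-P-P-P ⇒ i-i-P-P-P   [P → i]
i-i-P-P-P ⇒ i-i-i-P-P   [P → i]
i-i-i-P-P ⇒ i-i-i-i-P   [P → i]
i-i-i-i-P ⇒ i-i-i-i-i   [P → i]

E⇒E-P⇒E-P-P⇒E-P-P-P⇒E-P-P-P-P⇒P-P-P-P-P⇒i-P-P-P-P⇒i-i-P-P-P⇒i-i-i-P-P⇒i-i-i-i-P⇒i-i-i-i-i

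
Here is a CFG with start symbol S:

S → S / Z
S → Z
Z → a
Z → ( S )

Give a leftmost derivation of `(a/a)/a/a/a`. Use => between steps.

S => S/Z => S/Z/Z => S/Z/Z/Z => Z/Z/Z/Z => (S)/Z/Z/Z => (S/Z)/Z/Z/Z => (Z/Z)/Z/Z/Z => (a/Z)/Z/Z/Z => (a/a)/Z/Z/Z => (a/a)/a/Z/Z => (a/a)/a/a/Z => (a/a)/a/a/a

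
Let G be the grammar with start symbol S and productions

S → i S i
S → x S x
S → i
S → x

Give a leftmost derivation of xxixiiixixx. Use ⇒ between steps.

S ⇒ xSx   [S → x S x]
xSx ⇒ xxSxx   [S → x S x]
xxSxx ⇒ xxiSixx   [S → i S i]
xxiSixx ⇒ xxixSxixx   [S → x S x]
xxixSxixx ⇒ xxixiSixixx   [S → i S i]
xxixiSixixx ⇒ xxixiiixixx   [S → i]

S ⇒ xSx ⇒ xxSxx ⇒ xxiSixx ⇒ xxixSxixx ⇒ xxixiSixixx ⇒ xxixiiixixx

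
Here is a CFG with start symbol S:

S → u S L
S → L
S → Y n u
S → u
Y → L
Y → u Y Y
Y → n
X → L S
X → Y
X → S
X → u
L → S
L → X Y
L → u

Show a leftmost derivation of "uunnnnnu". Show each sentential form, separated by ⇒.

S ⇒ Ynu ⇒ uYYnu ⇒ uLYnu ⇒ uXYYnu ⇒ uYYYnu ⇒ uuYYYYnu ⇒ uunYYYnu ⇒ uunnYYnu ⇒ uunnnYnu ⇒ uunnnnnu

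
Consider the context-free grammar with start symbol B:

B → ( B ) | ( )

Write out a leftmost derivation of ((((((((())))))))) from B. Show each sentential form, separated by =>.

B => (B) => ((B)) => (((B))) => ((((B)))) => (((((B))))) => ((((((B)))))) => (((((((B))))))) => ((((((((B)))))))) => ((((((((()))))))))

B => (B)   [B → ( B )]
(B) => ((B))   [B → ( B )]
((B)) => (((B)))   [B → ( B )]
(((B))) => ((((B))))   [B → ( B )]
((((B)))) => (((((B)))))   [B → ( B )]
(((((B))))) => ((((((B))))))   [B → ( B )]
((((((B)))))) => (((((((B)))))))   [B → ( B )]
(((((((B))))))) => ((((((((B))))))))   [B → ( B )]
((((((((B)))))))) => ((((((((()))))))))   [B → ( )]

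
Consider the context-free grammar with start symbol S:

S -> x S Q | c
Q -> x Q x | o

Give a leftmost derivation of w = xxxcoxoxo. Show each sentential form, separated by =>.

S => xSQ   [S -> x S Q]
xSQ => xxSQQ   [S -> x S Q]
xxSQQ => xxxSQQQ   [S -> x S Q]
xxxSQQQ => xxxcQQQ   [S -> c]
xxxcQQQ => xxxcoQQ   [Q -> o]
xxxcoQQ => xxxcoxQxQ   [Q -> x Q x]
xxxcoxQxQ => xxxcoxoxQ   [Q -> o]
xxxcoxoxQ => xxxcoxoxo   [Q -> o]

S => xSQ => xxSQQ => xxxSQQQ => xxxcQQQ => xxxcoQQ => xxxcoxQxQ => xxxcoxoxQ => xxxcoxoxo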